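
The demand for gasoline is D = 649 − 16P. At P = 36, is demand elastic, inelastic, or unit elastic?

elastic

At P = 36, D = 73.
dD/dP = −16.
Point elasticity E = (dD/dP)·(P/D) = -16 × 36/73 ≈ -7.890.
|E| ≈ 7.890 > 1, so demand is elastic.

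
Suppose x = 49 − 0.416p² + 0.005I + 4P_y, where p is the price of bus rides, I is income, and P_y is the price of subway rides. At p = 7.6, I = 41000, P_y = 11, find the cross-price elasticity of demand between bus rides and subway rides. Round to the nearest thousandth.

Evaluating quantity at (p, I, P_y) gives x = 49 − 0.416(7.6)² + 0.005(41000) + 4(11) = 49 − 24.0282 + 205 + 44 = 273.9718.
∂x/∂P_y = +4, so E_xy = 4·(11/273.9718) ≈ 0.161.
E_xy > 0: the goods are substitutes.

0.161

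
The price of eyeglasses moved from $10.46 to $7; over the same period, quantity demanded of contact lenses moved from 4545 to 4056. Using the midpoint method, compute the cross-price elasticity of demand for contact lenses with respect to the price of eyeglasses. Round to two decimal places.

0.29

%ΔQ_x = (4056 − 4545)/[(4545+4056)/2] = -489/4300.5 ≈ -0.1137.
%ΔP_y = (7 − 10.46)/[(10.46+7)/2] ≈ -0.3963.
E_xy = -0.1137/-0.3963 ≈ 0.29.
E_xy > 0, so contact lenses and eyeglasses are substitutes.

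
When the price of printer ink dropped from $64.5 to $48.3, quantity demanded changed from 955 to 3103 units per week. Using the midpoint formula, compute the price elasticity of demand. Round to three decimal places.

%ΔQ = (3103 − 955)/[(955 + 3103)/2] = 2148/2029 ≈ 1.0586.
%Δp = (48.3 − 64.5)/[(64.5 + 48.3)/2] = -16.2/56.4 ≈ -0.2872.
Arc elasticity E = %ΔQ/%Δp ≈ 1.0586/-0.2872 ≈ -3.686.
|E| > 1: demand is elastic over this range.

-3.686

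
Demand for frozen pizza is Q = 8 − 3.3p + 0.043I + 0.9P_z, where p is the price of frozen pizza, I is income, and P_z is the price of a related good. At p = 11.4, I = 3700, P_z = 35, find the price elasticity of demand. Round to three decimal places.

Evaluating quantity at (p, I, P_z) gives Q = 8 − 3.3(11.4) + 0.043(3700) + 0.9(35) = 8 − 37.62 + 159.1 + 31.5 = 160.98.
∂Q/∂p = −3.3, so E_p = (−3.3)·(11.4/160.98) ≈ -0.234.
|E_p| < 1: demand is inelastic.

-0.234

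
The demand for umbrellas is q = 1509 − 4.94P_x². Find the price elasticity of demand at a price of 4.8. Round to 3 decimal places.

At P_x = 4.8, q = 1395.1824.
dq/dP_x = −2·4.94·P_x = −47.424.
Point elasticity E = (dq/dP_x)·(P_x/q) = -47.424 × 4.8/1395.1824 ≈ -0.163.
|E| < 1, so demand is inelastic at this price.

-0.163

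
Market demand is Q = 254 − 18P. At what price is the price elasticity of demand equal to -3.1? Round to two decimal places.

10.67

Set −bP/(a − bP) = −3.1 ⇒ bP = 3.1(a − bP) ⇒ bP(1+3.1) = 3.1·a.
P = 3.1·254/(18·4.1) ≈ 10.67.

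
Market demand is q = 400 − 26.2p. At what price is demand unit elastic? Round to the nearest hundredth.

7.63

For linear demand q = a − bp, E = −bp/(a − bp). |E| = 1 ⇒ bp = a − bp ⇒ p = a/(2b).
p = 400/(2·26.2) ≈ 7.63.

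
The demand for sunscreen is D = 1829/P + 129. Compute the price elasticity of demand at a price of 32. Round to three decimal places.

At P = 32, D = 186.1563.
dD/dP = −1829/P² = −1.7861.
Point elasticity E = (dD/dP)·(P/D) = -1.7861 × 32/186.1563 ≈ -0.307.
|E| < 1, so demand is inelastic at this price.

-0.307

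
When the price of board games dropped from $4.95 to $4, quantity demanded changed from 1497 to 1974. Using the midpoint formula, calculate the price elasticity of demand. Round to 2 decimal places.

%ΔQ = (1974 − 1497)/[(1497 + 1974)/2] = 477/1735.5 ≈ 0.2748.
%ΔP = (4 − 4.95)/[(4.95 + 4)/2] = -0.95/4.475 ≈ -0.2123.
Arc elasticity E = %ΔQ/%ΔP ≈ 0.2748/-0.2123 ≈ -1.29.
|E| > 1: demand is elastic over this range.

-1.29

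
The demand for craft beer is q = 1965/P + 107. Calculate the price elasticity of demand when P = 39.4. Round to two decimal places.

At P = 39.4, q = 156.8731.
dq/dP = −1965/P² = −1.2658.
Point elasticity E = (dq/dP)·(P/q) = -1.2658 × 39.4/156.8731 ≈ -0.32.
|E| < 1, so demand is inelastic at this price.

-0.32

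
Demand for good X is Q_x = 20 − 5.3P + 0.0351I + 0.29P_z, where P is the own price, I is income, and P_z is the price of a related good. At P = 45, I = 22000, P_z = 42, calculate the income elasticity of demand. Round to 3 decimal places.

1.365

First evaluate Q_x: 20 − 5.3(45) + 0.0351(22000) + 0.29(42) = 20 − 238.5 + 772.2 + 12.18 = 565.88.
∂Q_x/∂I = +0.0351, so E_I = 0.0351·(22000/565.88) ≈ 1.365.
E_I > 1: normal good (luxury).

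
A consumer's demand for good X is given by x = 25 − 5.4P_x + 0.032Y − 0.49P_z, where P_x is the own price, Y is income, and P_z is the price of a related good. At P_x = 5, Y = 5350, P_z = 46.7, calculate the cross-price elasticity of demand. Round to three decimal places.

x = 25 − 5.4(5) + 0.032(5350) − 0.49(46.7) = 25 − 27 + 171.2 − 22.883 = 146.317.
∂x/∂P_z = −0.49, so E_xy = -0.49·(46.7/146.317) ≈ -0.156.
E_xy < 0: the goods are complements.

-0.156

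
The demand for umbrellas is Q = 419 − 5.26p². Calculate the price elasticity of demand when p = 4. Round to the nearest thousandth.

At p = 4, Q = 334.84.
dQ/dp = −2·5.26·p = −42.08.
Point elasticity E = (dQ/dp)·(p/Q) = -42.08 × 4/334.84 ≈ -0.503.
|E| < 1, so demand is inelastic at this price.

-0.503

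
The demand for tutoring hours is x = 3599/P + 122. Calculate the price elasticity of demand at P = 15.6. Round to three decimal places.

-0.654

At P = 15.6, x = 352.7051.
dx/dP = −3599/P² = −14.7888.
Point elasticity E = (dx/dP)·(P/x) = -14.7888 × 15.6/352.7051 ≈ -0.654.
|E| < 1, so demand is inelastic at this price.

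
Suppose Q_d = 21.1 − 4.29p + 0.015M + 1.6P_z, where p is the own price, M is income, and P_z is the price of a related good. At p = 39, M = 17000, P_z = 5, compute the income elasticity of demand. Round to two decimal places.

First evaluate Q_d: 21.1 − 4.29(39) + 0.015(17000) + 1.6(5) = 21.1 − 167.31 + 255 + 8 = 116.79.
∂Q_d/∂M = +0.015, so E_I = 0.015·(17000/116.79) ≈ 2.18.
E_I > 1: normal good (luxury).

2.18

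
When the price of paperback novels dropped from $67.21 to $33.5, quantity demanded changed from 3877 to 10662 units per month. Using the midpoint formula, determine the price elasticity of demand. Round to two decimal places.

%ΔQ = (10662 − 3877)/[(3877 + 10662)/2] = 6785/7269.5 ≈ 0.9334.
%ΔP = (33.5 − 67.21)/[(67.21 + 33.5)/2] = -33.71/50.355 ≈ -0.6694.
Arc elasticity E = %ΔQ/%ΔP ≈ 0.9334/-0.6694 ≈ -1.39.
|E| > 1: demand is elastic over this range.

-1.39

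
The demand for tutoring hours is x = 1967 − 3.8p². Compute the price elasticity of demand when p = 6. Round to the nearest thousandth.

At p = 6, x = 1830.2.
dx/dp = −2·3.8·p = −45.6.
Point elasticity E = (dx/dp)·(p/x) = -45.6 × 6/1830.2 ≈ -0.149.
|E| < 1, so demand is inelastic at this price.

-0.149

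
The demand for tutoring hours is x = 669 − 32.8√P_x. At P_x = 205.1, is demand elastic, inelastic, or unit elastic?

At P_x = 205.1, x = 199.2609.
dx/dP_x = −32.8/(2√P_x) = −32.8/(2·14.3213).
Point elasticity E = (dx/dP_x)·(P_x/x) = -1.1451 × 205.1/199.2609 ≈ -1.179.
|E| ≈ 1.179 > 1, so demand is elastic.

elastic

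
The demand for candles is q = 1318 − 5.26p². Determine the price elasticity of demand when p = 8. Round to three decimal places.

At p = 8, q = 981.36.
dq/dp = −2·5.26·p = −84.16.
Point elasticity E = (dq/dp)·(p/q) = -84.16 × 8/981.36 ≈ -0.686.
|E| < 1, so demand is inelastic at this price.

-0.686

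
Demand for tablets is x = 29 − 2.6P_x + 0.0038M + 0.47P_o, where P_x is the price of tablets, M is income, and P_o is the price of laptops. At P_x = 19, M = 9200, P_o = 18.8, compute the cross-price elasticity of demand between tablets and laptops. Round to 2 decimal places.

0.38

Evaluating quantity at (P_x, M, P_o) gives x = 29 − 2.6(19) + 0.0038(9200) + 0.47(18.8) = 29 − 49.4 + 34.96 + 8.836 = 23.396.
∂x/∂P_o = +0.47, so E_xy = 0.47·(18.8/23.396) ≈ 0.38.
E_xy > 0: the goods are substitutes.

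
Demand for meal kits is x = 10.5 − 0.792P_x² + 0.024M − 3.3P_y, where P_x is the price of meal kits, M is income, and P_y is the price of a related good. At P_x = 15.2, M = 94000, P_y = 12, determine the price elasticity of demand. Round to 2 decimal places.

Substituting, x = 10.5 − 0.792(15.2)² + 0.024(94000) − 3.3(12) = 10.5 − 182.9837 + 2256 − 39.6 = 2043.9163.
∂x/∂P_x = −2·0.792·P_x = -24.0768, so E_p = -24.0768·(15.2/2043.9163) ≈ -0.18.
|E_p| < 1: demand is inelastic.

-0.18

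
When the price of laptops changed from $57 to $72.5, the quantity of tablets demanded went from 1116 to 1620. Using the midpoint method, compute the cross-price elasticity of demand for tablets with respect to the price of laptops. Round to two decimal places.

1.54

%ΔQ_x = (1620 − 1116)/[(1116+1620)/2] = 504/1368 ≈ 0.3684.
%ΔP_y = (72.5 − 57)/[(57+72.5)/2] ≈ 0.2394.
E_xy = 0.3684/0.2394 ≈ 1.54.
E_xy > 0, so tablets and laptops are substitutes.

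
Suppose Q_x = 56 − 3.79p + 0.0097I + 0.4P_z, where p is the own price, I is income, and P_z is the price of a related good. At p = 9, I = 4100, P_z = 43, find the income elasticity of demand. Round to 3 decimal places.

0.504

Evaluating quantity at (p, I, P_z) gives Q_x = 56 − 3.79(9) + 0.0097(4100) + 0.4(43) = 56 − 34.11 + 39.77 + 17.2 = 78.86.
∂Q_x/∂I = +0.0097, so E_I = 0.0097·(4100/78.86) ≈ 0.504.
E_I ∈ (0,1): normal good (necessity).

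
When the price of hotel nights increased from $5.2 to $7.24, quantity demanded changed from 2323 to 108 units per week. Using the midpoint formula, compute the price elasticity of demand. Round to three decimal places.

-5.556

%ΔQ = (108 − 2323)/[(2323 + 108)/2] = -2215/1215.5 ≈ -1.8223.
%Δp = (7.24 − 5.2)/[(5.2 + 7.24)/2] = 2.04/6.22 ≈ 0.3280.
Arc elasticity E = %ΔQ/%Δp ≈ -1.8223/0.3280 ≈ -5.556.
|E| > 1: demand is elastic over this range.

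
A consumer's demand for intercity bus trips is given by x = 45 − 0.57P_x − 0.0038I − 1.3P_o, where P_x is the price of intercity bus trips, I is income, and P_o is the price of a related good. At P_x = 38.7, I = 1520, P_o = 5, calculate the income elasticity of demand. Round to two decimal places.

First evaluate x: 45 − 0.57(38.7) − 0.0038(1520) − 1.3(5) = 45 − 22.059 − 5.776 − 6.5 = 10.665.
∂x/∂I = −0.0038, so E_I = -0.0038·(1520/10.665) ≈ -0.54.
E_I < 0: inferior good.

-0.54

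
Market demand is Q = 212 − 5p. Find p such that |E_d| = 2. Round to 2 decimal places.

28.27

Set −bp/(a − bp) = −2 ⇒ bp = 2(a − bp) ⇒ bp(1+2) = 2·a.
p = 2·212/(5·3) ≈ 28.27.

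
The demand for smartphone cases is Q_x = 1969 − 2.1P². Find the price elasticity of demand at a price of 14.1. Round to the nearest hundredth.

At P = 14.1, Q_x = 1551.499.
dQ_x/dP = −2·2.1·P = −59.22.
Point elasticity E = (dQ_x/dP)·(P/Q_x) = -59.22 × 14.1/1551.499 ≈ -0.54.
|E| < 1, so demand is inelastic at this price.

-0.54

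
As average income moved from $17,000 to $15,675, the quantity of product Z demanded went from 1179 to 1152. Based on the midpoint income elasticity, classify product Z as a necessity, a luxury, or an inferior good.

necessity

%ΔQ = (1152 − 1179)/[(1179+1152)/2] = -27/1165.5 ≈ -0.0232.
%ΔI = (15,675 − 17,000)/[(17,000+15,675)/2] = -1325/16337.5 ≈ -0.0811.
E_I = %ΔQ/%ΔI ≈ 0.286.
E_I ∈ (0,1): normal good (necessity).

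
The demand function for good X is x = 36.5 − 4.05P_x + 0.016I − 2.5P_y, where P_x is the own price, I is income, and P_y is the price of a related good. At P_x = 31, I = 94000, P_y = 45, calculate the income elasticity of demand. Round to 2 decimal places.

1.15

At the given point, x = 36.5 − 4.05(31) + 0.016(94000) − 2.5(45) = 36.5 − 125.55 + 1504 − 112.5 = 1302.45.
∂x/∂I = +0.016, so E_I = 0.016·(94000/1302.45) ≈ 1.15.
E_I > 1: normal good (luxury).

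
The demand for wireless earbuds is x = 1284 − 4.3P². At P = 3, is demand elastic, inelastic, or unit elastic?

inelastic

At P = 3, x = 1245.3.
dx/dP = −2·4.3·P = −25.8.
Point elasticity E = (dx/dP)·(P/x) = -25.8 × 3/1245.3 ≈ -0.062.
|E| ≈ 0.062 < 1, so demand is inelastic.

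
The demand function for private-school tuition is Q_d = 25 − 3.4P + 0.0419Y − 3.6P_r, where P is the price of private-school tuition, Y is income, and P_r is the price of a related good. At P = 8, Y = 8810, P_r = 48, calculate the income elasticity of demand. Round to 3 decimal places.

1.901

First evaluate Q_d: 25 − 3.4(8) + 0.0419(8810) − 3.6(48) = 25 − 27.2 + 369.139 − 172.8 = 194.139.
∂Q_d/∂Y = +0.0419, so E_I = 0.0419·(8810/194.139) ≈ 1.901.
E_I > 1: normal good (luxury).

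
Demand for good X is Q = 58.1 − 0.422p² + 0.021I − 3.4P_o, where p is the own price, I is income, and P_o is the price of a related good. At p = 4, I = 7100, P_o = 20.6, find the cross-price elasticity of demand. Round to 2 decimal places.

Evaluating quantity at (p, I, P_o) gives Q = 58.1 − 0.422(4)² + 0.021(7100) − 3.4(20.6) = 58.1 − 6.752 + 149.1 − 70.04 = 130.408.
∂Q/∂P_o = −3.4, so E_xy = -3.4·(20.6/130.408) ≈ -0.54.
E_xy < 0: the goods are complements.

-0.54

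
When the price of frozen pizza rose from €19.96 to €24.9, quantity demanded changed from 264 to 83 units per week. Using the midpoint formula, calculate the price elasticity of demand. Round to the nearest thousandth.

-4.737

%ΔQ = (83 − 264)/[(264 + 83)/2] = -181/173.5 ≈ -1.0432.
%Δp = (24.9 − 19.96)/[(19.96 + 24.9)/2] = 4.94/22.43 ≈ 0.2202.
Arc elasticity E = %ΔQ/%Δp ≈ -1.0432/0.2202 ≈ -4.737.
|E| > 1: demand is elastic over this range.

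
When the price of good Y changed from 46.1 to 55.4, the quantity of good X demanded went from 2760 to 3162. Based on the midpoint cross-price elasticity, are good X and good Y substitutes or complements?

substitutes

%ΔQ_x = (3162 − 2760)/[(2760+3162)/2] = 402/2961 ≈ 0.1358.
%ΔP_y = (55.4 − 46.1)/[(46.1+55.4)/2] ≈ 0.1833.
E_xy = 0.1358/0.1833 ≈ 0.741.
E_xy > 0, so the goods are substitutes.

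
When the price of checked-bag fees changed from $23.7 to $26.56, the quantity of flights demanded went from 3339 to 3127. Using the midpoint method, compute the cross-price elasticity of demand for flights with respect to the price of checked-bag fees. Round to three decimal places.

%ΔQ_x = (3127 − 3339)/[(3339+3127)/2] = -212/3233 ≈ -0.0656.
%ΔP_y = (26.56 − 23.7)/[(23.7+26.56)/2] ≈ 0.1138.
E_xy = -0.0656/0.1138 ≈ -0.576.
E_xy < 0, so flights and checked-bag fees are complements.

-0.576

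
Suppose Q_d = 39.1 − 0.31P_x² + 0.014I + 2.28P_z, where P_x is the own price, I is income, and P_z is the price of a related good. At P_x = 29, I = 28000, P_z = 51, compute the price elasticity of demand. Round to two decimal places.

-1.82

At the given point, Q_d = 39.1 − 0.31(29)² + 0.014(28000) + 2.28(51) = 39.1 − 260.71 + 392 + 116.28 = 286.67.
∂Q_d/∂P_x = −2·0.31·P_x = -17.98, so E_p = -17.98·(29/286.67) ≈ -1.82.
|E_p| > 1: demand is elastic.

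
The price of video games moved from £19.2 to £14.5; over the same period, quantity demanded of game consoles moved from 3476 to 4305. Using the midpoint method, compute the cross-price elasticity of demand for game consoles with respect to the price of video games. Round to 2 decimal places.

%ΔQ_x = (4305 − 3476)/[(3476+4305)/2] = 829/3890.5 ≈ 0.2131.
%ΔP_y = (14.5 − 19.2)/[(19.2+14.5)/2] ≈ -0.2789.
E_xy = 0.2131/-0.2789 ≈ -0.76.
E_xy < 0, so game consoles and video games are complements.

-0.76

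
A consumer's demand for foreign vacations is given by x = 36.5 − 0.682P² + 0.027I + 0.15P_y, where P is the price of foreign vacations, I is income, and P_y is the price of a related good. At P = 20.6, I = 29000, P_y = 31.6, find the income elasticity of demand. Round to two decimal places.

1.46

Evaluating quantity at (P, I, P_y) gives x = 36.5 − 0.682(20.6)² + 0.027(29000) + 0.15(31.6) = 36.5 − 289.4135 + 783 + 4.74 = 534.8265.
∂x/∂I = +0.027, so E_I = 0.027·(29000/534.8265) ≈ 1.46.
E_I > 1: normal good (luxury).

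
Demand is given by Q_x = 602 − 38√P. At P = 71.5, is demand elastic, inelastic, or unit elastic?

inelastic

At P = 71.5, Q_x = 280.6808.
dQ_x/dP = −38/(2√P) = −38/(2·8.4558).
Point elasticity E = (dQ_x/dP)·(P/Q_x) = -2.247 × 71.5/280.6808 ≈ -0.572.
|E| ≈ 0.572 < 1, so demand is inelastic.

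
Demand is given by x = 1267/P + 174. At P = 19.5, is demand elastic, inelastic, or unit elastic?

inelastic

At P = 19.5, x = 238.9744.
dx/dP = −1267/P² = −3.332.
Point elasticity E = (dx/dP)·(P/x) = -3.332 × 19.5/238.9744 ≈ -0.272.
|E| ≈ 0.272 < 1, so demand is inelastic.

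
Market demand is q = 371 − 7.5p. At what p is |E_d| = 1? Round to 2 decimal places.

For linear demand q = a − bp, E = −bp/(a − bp). |E| = 1 ⇒ bp = a − bp ⇒ p = a/(2b).
p = 371/(2·7.5) ≈ 24.73.

24.73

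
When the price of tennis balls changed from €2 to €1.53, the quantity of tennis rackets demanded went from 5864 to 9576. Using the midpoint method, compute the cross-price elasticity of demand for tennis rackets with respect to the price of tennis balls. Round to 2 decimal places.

-1.81

%ΔQ_x = (9576 − 5864)/[(5864+9576)/2] = 3712/7720 ≈ 0.4808.
%ΔP_y = (1.53 − 2)/[(2+1.53)/2] ≈ -0.2663.
E_xy = 0.4808/-0.2663 ≈ -1.81.
E_xy < 0, so tennis rackets and tennis balls are complements.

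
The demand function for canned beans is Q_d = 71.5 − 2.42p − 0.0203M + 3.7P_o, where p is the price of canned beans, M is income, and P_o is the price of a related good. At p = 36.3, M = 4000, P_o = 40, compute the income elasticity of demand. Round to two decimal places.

-1.61

Evaluating quantity at (p, M, P_o) gives Q_d = 71.5 − 2.42(36.3) − 0.0203(4000) + 3.7(40) = 71.5 − 87.846 − 81.2 + 148 = 50.454.
∂Q_d/∂M = −0.0203, so E_I = -0.0203·(4000/50.454) ≈ -1.61.
E_I < 0: inferior good.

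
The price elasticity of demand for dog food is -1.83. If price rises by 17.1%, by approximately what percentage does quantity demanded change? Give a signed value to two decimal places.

-31.29

%ΔQ ≈ E × %ΔP = (-1.83) × (17.1%) ≈ -31.29%.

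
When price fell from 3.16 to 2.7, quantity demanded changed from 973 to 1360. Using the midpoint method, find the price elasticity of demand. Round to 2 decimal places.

%Δq = (1360 − 973)/[(973 + 1360)/2] = 387/1166.5 ≈ 0.3318.
%ΔP = (2.7 − 3.16)/[(3.16 + 2.7)/2] = -0.46/2.93 ≈ -0.1570.
Arc elasticity E = %Δq/%ΔP ≈ 0.3318/-0.1570 ≈ -2.11.
|E| > 1: demand is elastic over this range.

-2.11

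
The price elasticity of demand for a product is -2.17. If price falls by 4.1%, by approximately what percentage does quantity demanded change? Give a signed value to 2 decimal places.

8.90

%ΔQ ≈ E × %ΔP = (-2.17) × (-4.1%) ≈ 8.90%.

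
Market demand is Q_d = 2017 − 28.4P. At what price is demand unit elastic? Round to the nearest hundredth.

35.51

For linear demand Q_d = a − bP, E = −bP/(a − bP). |E| = 1 ⇒ bP = a − bP ⇒ P = a/(2b).
P = 2017/(2·28.4) ≈ 35.51.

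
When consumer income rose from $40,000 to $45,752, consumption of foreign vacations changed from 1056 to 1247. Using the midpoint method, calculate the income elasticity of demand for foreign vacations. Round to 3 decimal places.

%ΔQ = (1247 − 1056)/[(1056+1247)/2] = 191/1151.5 ≈ 0.1659.
%ΔY = (45,752 − 40,000)/[(40,000+45,752)/2] = 5752/42876 ≈ 0.1342.
E_I = %ΔQ/%ΔY ≈ 1.236.
E_I > 1: normal good (luxury).

1.236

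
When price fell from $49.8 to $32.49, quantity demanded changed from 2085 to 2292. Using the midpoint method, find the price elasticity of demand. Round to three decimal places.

%ΔQ = (2292 − 2085)/[(2085 + 2292)/2] = 207/2188.5 ≈ 0.0946.
%Δp = (32.49 − 49.8)/[(49.8 + 32.49)/2] = -17.31/41.145 ≈ -0.4207.
Arc elasticity E = %ΔQ/%Δp ≈ 0.0946/-0.4207 ≈ -0.225.
|E| < 1: demand is inelastic over this range.

-0.225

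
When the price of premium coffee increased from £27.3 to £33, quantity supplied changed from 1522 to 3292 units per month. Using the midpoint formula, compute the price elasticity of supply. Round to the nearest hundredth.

%Δq = (3292 − 1522)/[(1522 + 3292)/2] = 1770/2407 ≈ 0.7354.
%ΔP = (33 − 27.3)/[(27.3 + 33)/2] = 5.7/30.15 ≈ 0.1891.
Arc elasticity E = %Δq/%ΔP ≈ 0.7354/0.1891 ≈ 3.89.
|E| > 1: supply is elastic over this range.

3.89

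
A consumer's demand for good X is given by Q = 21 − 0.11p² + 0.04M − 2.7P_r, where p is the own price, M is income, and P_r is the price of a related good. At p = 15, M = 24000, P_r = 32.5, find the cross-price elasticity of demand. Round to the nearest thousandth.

First evaluate Q: 21 − 0.11(15)² + 0.04(24000) − 2.7(32.5) = 21 − 24.75 + 960 − 87.75 = 868.5.
∂Q/∂P_r = −2.7, so E_xy = -2.7·(32.5/868.5) ≈ -0.101.
E_xy < 0: the goods are complements.

-0.101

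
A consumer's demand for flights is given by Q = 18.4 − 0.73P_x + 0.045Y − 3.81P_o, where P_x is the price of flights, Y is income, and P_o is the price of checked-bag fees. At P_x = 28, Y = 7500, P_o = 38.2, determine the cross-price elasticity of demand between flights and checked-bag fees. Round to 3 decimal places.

First evaluate Q: 18.4 − 0.73(28) + 0.045(7500) − 3.81(38.2) = 18.4 − 20.44 + 337.5 − 145.542 = 189.918.
∂Q/∂P_o = −3.81, so E_xy = -3.81·(38.2/189.918) ≈ -0.766.
E_xy < 0: the goods are complements.

-0.766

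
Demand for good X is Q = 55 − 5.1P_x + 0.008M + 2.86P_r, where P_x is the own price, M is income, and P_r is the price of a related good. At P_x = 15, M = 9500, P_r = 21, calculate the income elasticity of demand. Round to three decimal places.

0.663

Evaluating quantity at (P_x, M, P_r) gives Q = 55 − 5.1(15) + 0.008(9500) + 2.86(21) = 55 − 76.5 + 76 + 60.06 = 114.56.
∂Q/∂M = +0.008, so E_I = 0.008·(9500/114.56) ≈ 0.663.
E_I ∈ (0,1): normal good (necessity).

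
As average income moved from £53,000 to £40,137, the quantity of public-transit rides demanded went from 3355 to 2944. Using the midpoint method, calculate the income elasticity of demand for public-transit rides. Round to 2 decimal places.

0.47

%ΔQ = (2944 − 3355)/[(3355+2944)/2] = -411/3149.5 ≈ -0.1305.
%ΔY = (40,137 − 53,000)/[(53,000+40,137)/2] = -12863/46568.5 ≈ -0.2762.
E_I = %ΔQ/%ΔY ≈ 0.47.
E_I ∈ (0,1): normal good (necessity).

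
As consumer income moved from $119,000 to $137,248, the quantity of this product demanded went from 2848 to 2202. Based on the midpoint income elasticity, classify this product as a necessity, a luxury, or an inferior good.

%ΔQ = (2202 − 2848)/[(2848+2202)/2] = -646/2525 ≈ -0.2558.
%ΔI = (137,248 − 119,000)/[(119,000+137,248)/2] = 18248/128124 ≈ 0.1424.
E_I = %ΔQ/%ΔI ≈ -1.796.
E_I < 0: inferior good.

inferior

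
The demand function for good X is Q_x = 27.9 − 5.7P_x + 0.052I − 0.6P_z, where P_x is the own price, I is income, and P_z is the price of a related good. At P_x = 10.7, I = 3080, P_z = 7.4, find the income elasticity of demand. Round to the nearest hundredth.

1.31

First evaluate Q_x: 27.9 − 5.7(10.7) + 0.052(3080) − 0.6(7.4) = 27.9 − 60.99 + 160.16 − 4.44 = 122.63.
∂Q_x/∂I = +0.052, so E_I = 0.052·(3080/122.63) ≈ 1.31.
E_I > 1: normal good (luxury).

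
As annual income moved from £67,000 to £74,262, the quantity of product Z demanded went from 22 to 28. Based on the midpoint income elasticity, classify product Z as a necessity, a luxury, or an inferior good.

%ΔQ = (28 − 22)/[(22+28)/2] = 6/25 ≈ 0.2400.
%ΔI = (74,262 − 67,000)/[(67,000+74,262)/2] = 7262/70631 ≈ 0.1028.
E_I = %ΔQ/%ΔI ≈ 2.334.
E_I > 1: normal good (luxury).

luxury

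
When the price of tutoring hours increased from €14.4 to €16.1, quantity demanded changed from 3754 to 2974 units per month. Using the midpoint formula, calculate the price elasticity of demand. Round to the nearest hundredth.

-2.08

%ΔQ = (2974 − 3754)/[(3754 + 2974)/2] = -780/3364 ≈ -0.2319.
%Δp = (16.1 − 14.4)/[(14.4 + 16.1)/2] = 1.7/15.25 ≈ 0.1115.
Arc elasticity E = %ΔQ/%Δp ≈ -0.2319/0.1115 ≈ -2.08.
|E| > 1: demand is elastic over this range.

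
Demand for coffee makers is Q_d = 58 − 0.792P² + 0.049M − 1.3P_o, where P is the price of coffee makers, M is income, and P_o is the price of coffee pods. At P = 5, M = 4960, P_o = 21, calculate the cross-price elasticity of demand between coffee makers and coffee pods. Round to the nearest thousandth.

Q_d = 58 − 0.792(5)² + 0.049(4960) − 1.3(21) = 58 − 19.8 + 243.04 − 27.3 = 253.94.
∂Q_d/∂P_o = −1.3, so E_xy = -1.3·(21/253.94) ≈ -0.108.
E_xy < 0: the goods are complements.

-0.108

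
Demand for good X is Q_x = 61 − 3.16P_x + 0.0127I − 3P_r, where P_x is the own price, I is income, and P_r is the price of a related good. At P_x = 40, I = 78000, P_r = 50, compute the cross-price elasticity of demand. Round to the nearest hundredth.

-0.19

First evaluate Q_x: 61 − 3.16(40) + 0.0127(78000) − 3(50) = 61 − 126.4 + 990.6 − 150 = 775.2.
∂Q_x/∂P_r = −3, so E_xy = -3·(50/775.2) ≈ -0.19.
E_xy < 0: the goods are complements.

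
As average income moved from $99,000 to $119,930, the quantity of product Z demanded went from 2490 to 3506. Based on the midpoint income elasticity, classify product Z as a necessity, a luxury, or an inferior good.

%ΔQ = (3506 − 2490)/[(2490+3506)/2] = 1016/2998 ≈ 0.3389.
%ΔM = (119,930 − 99,000)/[(99,000+119,930)/2] = 20930/109465 ≈ 0.1912.
E_I = %ΔQ/%ΔM ≈ 1.772.
E_I > 1: normal good (luxury).

luxury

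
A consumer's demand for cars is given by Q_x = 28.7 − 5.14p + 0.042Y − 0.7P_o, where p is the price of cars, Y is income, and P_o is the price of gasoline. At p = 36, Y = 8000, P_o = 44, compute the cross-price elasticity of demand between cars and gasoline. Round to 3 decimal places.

Evaluating quantity at (p, Y, P_o) gives Q_x = 28.7 − 5.14(36) + 0.042(8000) − 0.7(44) = 28.7 − 185.04 + 336 − 30.8 = 148.86.
∂Q_x/∂P_o = −0.7, so E_xy = -0.7·(44/148.86) ≈ -0.207.
E_xy < 0: the goods are complements.

-0.207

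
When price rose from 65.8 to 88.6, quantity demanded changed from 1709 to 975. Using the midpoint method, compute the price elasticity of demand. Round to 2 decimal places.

%Δq = (975 − 1709)/[(1709 + 975)/2] = -734/1342 ≈ -0.5469.
%Δp = (88.6 − 65.8)/[(65.8 + 88.6)/2] = 22.8/77.2 ≈ 0.2953.
Arc elasticity E = %Δq/%Δp ≈ -0.5469/0.2953 ≈ -1.85.
|E| > 1: demand is elastic over this range.

-1.85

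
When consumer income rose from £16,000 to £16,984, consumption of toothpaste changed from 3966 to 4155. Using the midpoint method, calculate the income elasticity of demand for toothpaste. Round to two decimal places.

%ΔQ = (4155 − 3966)/[(3966+4155)/2] = 189/4060.5 ≈ 0.0465.
%ΔY = (16,984 − 16,000)/[(16,000+16,984)/2] = 984/16492 ≈ 0.0597.
E_I = %ΔQ/%ΔY ≈ 0.78.
E_I ∈ (0,1): normal good (necessity).

0.78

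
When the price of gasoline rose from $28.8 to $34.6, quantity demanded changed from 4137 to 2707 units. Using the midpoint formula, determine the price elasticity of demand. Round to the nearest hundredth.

%Δq = (2707 − 4137)/[(4137 + 2707)/2] = -1430/3422 ≈ -0.4179.
%ΔP = (34.6 − 28.8)/[(28.8 + 34.6)/2] = 5.8/31.7 ≈ 0.1830.
Arc elasticity E = %Δq/%ΔP ≈ -0.4179/0.1830 ≈ -2.28.
|E| > 1: demand is elastic over this range.

-2.28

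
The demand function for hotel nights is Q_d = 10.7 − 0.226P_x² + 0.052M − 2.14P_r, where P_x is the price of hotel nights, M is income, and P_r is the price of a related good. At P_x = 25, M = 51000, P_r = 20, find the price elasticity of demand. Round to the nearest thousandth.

Evaluating quantity at (P_x, M, P_r) gives Q_d = 10.7 − 0.226(25)² + 0.052(51000) − 2.14(20) = 10.7 − 141.25 + 2652 − 42.8 = 2478.65.
∂Q_d/∂P_x = −2·0.226·P_x = -11.3, so E_p = -11.3·(25/2478.65) ≈ -0.114.
|E_p| < 1: demand is inelastic.

-0.114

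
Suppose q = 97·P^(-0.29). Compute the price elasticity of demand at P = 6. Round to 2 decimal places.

-0.29

For a Cobb–Douglas (constant-elasticity) form q = A·P^α·…, the elasticity with respect to P equals the exponent α at every point.
Here the exponent on P is -0.29, so the price elasticity of demand is -0.29.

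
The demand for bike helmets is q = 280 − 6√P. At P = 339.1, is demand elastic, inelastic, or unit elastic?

At P = 339.1, q = 169.512.
dq/dP = −6/(2√P) = −6/(2·18.4147).
Point elasticity E = (dq/dP)·(P/q) = -0.1629 × 339.1/169.512 ≈ -0.326.
|E| ≈ 0.326 < 1, so demand is inelastic.

inelastic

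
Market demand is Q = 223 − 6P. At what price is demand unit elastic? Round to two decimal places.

18.58

For linear demand Q = a − bP, E = −bP/(a − bP). |E| = 1 ⇒ bP = a − bP ⇒ P = a/(2b).
P = 223/(2·6) ≈ 18.58.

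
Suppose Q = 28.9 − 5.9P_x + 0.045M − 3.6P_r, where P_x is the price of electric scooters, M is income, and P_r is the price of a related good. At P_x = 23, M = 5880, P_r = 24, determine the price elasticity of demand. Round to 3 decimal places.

At the given point, Q = 28.9 − 5.9(23) + 0.045(5880) − 3.6(24) = 28.9 − 135.7 + 264.6 − 86.4 = 71.4.
∂Q/∂P_x = −5.9, so E_p = (−5.9)·(23/71.4) ≈ -1.901.
|E_p| > 1: demand is elastic.

-1.901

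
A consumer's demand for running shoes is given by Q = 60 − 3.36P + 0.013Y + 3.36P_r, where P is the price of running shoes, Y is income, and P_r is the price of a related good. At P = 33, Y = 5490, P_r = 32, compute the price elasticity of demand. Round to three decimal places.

-0.866

Substituting, Q = 60 − 3.36(33) + 0.013(5490) + 3.36(32) = 60 − 110.88 + 71.37 + 107.52 = 128.01.
∂Q/∂P = −3.36, so E_p = (−3.36)·(33/128.01) ≈ -0.866.
|E_p| < 1: demand is inelastic.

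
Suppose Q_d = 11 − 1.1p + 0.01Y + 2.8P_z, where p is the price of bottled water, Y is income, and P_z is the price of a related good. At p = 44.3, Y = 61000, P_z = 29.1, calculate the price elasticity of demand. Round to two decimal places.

Q_d = 11 − 1.1(44.3) + 0.01(61000) + 2.8(29.1) = 11 − 48.73 + 610 + 81.48 = 653.75.
∂Q_d/∂p = −1.1, so E_p = (−1.1)·(44.3/653.75) ≈ -0.07.
|E_p| < 1: demand is inelastic.

-0.07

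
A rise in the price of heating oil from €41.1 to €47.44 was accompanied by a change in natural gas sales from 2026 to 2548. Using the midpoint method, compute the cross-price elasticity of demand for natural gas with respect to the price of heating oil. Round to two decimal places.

1.59

%ΔQ_x = (2548 − 2026)/[(2026+2548)/2] = 522/2287 ≈ 0.2282.
%ΔP_y = (47.44 − 41.1)/[(41.1+47.44)/2] ≈ 0.1432.
E_xy = 0.2282/0.1432 ≈ 1.59.
E_xy > 0, so natural gas and heating oil are substitutes.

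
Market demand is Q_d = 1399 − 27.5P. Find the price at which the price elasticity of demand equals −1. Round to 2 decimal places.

For linear demand Q_d = a − bP, E = −bP/(a − bP). |E| = 1 ⇒ bP = a − bP ⇒ P = a/(2b).
P = 1399/(2·27.5) ≈ 25.44.

25.44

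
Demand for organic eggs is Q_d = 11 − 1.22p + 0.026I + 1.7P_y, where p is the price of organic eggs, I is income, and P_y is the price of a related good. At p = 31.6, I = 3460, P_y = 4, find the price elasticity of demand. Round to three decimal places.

-0.557

First evaluate Q_d: 11 − 1.22(31.6) + 0.026(3460) + 1.7(4) = 11 − 38.552 + 89.96 + 6.8 = 69.208.
∂Q_d/∂p = −1.22, so E_p = (−1.22)·(31.6/69.208) ≈ -0.557.
|E_p| < 1: demand is inelastic.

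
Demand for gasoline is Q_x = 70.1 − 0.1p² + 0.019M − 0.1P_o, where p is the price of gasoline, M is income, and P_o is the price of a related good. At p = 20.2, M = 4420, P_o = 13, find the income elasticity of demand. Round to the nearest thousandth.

0.750

Evaluating quantity at (p, M, P_o) gives Q_x = 70.1 − 0.1(20.2)² + 0.019(4420) − 0.1(13) = 70.1 − 40.804 + 83.98 − 1.3 = 111.976.
∂Q_x/∂M = +0.019, so E_I = 0.019·(4420/111.976) ≈ 0.750.
E_I ∈ (0,1): normal good (necessity).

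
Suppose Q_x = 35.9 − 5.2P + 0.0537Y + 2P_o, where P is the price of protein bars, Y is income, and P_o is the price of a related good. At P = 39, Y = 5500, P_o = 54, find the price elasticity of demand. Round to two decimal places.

-0.86

Substituting, Q_x = 35.9 − 5.2(39) + 0.0537(5500) + 2(54) = 35.9 − 202.8 + 295.35 + 108 = 236.45.
∂Q_x/∂P = −5.2, so E_p = (−5.2)·(39/236.45) ≈ -0.86.
|E_p| < 1: demand is inelastic.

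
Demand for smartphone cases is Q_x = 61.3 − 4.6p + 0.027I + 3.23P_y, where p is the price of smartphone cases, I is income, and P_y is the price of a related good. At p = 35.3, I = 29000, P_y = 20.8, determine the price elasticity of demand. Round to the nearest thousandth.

At the given point, Q_x = 61.3 − 4.6(35.3) + 0.027(29000) + 3.23(20.8) = 61.3 − 162.38 + 783 + 67.184 = 749.104.
∂Q_x/∂p = −4.6, so E_p = (−4.6)·(35.3/749.104) ≈ -0.217.
|E_p| < 1: demand is inelastic.

-0.217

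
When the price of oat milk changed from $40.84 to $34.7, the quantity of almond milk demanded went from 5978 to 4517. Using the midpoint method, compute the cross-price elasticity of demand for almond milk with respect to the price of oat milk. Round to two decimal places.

1.71

%ΔQ_x = (4517 − 5978)/[(5978+4517)/2] = -1461/5247.5 ≈ -0.2784.
%ΔP_y = (34.7 − 40.84)/[(40.84+34.7)/2] ≈ -0.1626.
E_xy = -0.2784/-0.1626 ≈ 1.71.
E_xy > 0, so almond milk and oat milk are substitutes.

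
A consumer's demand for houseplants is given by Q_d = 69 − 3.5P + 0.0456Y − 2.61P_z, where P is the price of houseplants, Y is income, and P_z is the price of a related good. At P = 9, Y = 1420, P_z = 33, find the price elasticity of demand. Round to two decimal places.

First evaluate Q_d: 69 − 3.5(9) + 0.0456(1420) − 2.61(33) = 69 − 31.5 + 64.752 − 86.13 = 16.122.
∂Q_d/∂P = −3.5, so E_p = (−3.5)·(9/16.122) ≈ -1.95.
|E_p| > 1: demand is elastic.

-1.95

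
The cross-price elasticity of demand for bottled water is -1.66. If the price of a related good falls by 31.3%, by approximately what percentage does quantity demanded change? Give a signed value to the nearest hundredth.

51.96

%ΔQ ≈ E × %ΔP_y = (-1.66) × (-31.3%) ≈ 51.96%.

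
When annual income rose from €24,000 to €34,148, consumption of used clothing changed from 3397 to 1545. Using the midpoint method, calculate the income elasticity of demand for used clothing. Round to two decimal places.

%ΔQ = (1545 − 3397)/[(3397+1545)/2] = -1852/2471 ≈ -0.7495.
%ΔI = (34,148 − 24,000)/[(24,000+34,148)/2] = 10148/29074 ≈ 0.3490.
E_I = %ΔQ/%ΔI ≈ -2.15.
E_I < 0: inferior good.

-2.15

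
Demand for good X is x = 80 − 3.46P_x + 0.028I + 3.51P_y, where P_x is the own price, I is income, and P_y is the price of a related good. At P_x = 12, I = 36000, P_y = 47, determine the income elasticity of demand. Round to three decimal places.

0.832

Substituting, x = 80 − 3.46(12) + 0.028(36000) + 3.51(47) = 80 − 41.52 + 1008 + 164.97 = 1211.45.
∂x/∂I = +0.028, so E_I = 0.028·(36000/1211.45) ≈ 0.832.
E_I ∈ (0,1): normal good (necessity).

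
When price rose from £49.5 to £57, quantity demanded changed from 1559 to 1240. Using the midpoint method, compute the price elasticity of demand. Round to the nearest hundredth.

-1.62

%ΔQ = (1240 − 1559)/[(1559 + 1240)/2] = -319/1399.5 ≈ -0.2279.
%ΔP = (57 − 49.5)/[(49.5 + 57)/2] = 7.5/53.25 ≈ 0.1408.
Arc elasticity E = %ΔQ/%ΔP ≈ -0.2279/0.1408 ≈ -1.62.
|E| > 1: demand is elastic over this range.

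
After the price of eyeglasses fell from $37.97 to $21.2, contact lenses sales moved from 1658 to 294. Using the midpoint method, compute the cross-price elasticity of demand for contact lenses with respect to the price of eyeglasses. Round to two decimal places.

2.47

%ΔQ_x = (294 − 1658)/[(1658+294)/2] = -1364/976 ≈ -1.3975.
%ΔP_y = (21.2 − 37.97)/[(37.97+21.2)/2] ≈ -0.5668.
E_xy = -1.3975/-0.5668 ≈ 2.47.
E_xy > 0, so contact lenses and eyeglasses are substitutes.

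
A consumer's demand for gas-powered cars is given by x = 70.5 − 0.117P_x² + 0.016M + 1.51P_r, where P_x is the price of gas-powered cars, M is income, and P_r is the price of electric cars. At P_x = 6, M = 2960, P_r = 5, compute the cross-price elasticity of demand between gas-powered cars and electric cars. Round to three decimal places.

0.062

x = 70.5 − 0.117(6)² + 0.016(2960) + 1.51(5) = 70.5 − 4.212 + 47.36 + 7.55 = 121.198.
∂x/∂P_r = +1.51, so E_xy = 1.51·(5/121.198) ≈ 0.062.
E_xy > 0: the goods are substitutes.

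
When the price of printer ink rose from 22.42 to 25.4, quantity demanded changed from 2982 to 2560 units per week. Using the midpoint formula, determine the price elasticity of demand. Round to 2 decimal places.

-1.22

%Δq = (2560 − 2982)/[(2982 + 2560)/2] = -422/2771 ≈ -0.1523.
%Δp = (25.4 − 22.42)/[(22.42 + 25.4)/2] = 2.98/23.91 ≈ 0.1246.
Arc elasticity E = %Δq/%Δp ≈ -0.1523/0.1246 ≈ -1.22.
|E| > 1: demand is elastic over this range.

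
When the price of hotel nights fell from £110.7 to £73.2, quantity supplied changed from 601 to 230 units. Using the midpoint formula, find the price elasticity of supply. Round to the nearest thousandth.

2.189

%Δq = (230 − 601)/[(601 + 230)/2] = -371/415.5 ≈ -0.8929.
%ΔP = (73.2 − 110.7)/[(110.7 + 73.2)/2] = -37.5/91.95 ≈ -0.4078.
Arc elasticity E = %Δq/%ΔP ≈ -0.8929/-0.4078 ≈ 2.189.
|E| > 1: supply is elastic over this range.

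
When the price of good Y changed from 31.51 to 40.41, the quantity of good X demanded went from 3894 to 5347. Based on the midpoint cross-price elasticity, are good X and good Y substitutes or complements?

%ΔQ_x = (5347 − 3894)/[(3894+5347)/2] = 1453/4620.5 ≈ 0.3145.
%ΔP_y = (40.41 − 31.51)/[(31.51+40.41)/2] ≈ 0.2475.
E_xy = 0.3145/0.2475 ≈ 1.271.
E_xy > 0, so the goods are substitutes.

substitutes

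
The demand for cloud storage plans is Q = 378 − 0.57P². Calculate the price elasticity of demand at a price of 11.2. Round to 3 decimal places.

At P = 11.2, Q = 306.4992.
dQ/dP = −2·0.57·P = −12.768.
Point elasticity E = (dQ/dP)·(P/Q) = -12.768 × 11.2/306.4992 ≈ -0.467.
|E| < 1, so demand is inelastic at this price.

-0.467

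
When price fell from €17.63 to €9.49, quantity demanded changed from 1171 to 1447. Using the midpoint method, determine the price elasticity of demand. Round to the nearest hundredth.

%ΔQ = (1447 − 1171)/[(1171 + 1447)/2] = 276/1309 ≈ 0.2108.
%ΔP = (9.49 − 17.63)/[(17.63 + 9.49)/2] = -8.14/13.56 ≈ -0.6003.
Arc elasticity E = %ΔQ/%ΔP ≈ 0.2108/-0.6003 ≈ -0.35.
|E| < 1: demand is inelastic over this range.

-0.35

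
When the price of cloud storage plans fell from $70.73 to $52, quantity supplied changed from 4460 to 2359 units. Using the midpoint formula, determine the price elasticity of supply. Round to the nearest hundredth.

2.02

%ΔQ = (2359 − 4460)/[(4460 + 2359)/2] = -2101/3409.5 ≈ -0.6162.
%ΔP = (52 − 70.73)/[(70.73 + 52)/2] = -18.73/61.365 ≈ -0.3052.
Arc elasticity E = %ΔQ/%ΔP ≈ -0.6162/-0.3052 ≈ 2.02.
|E| > 1: supply is elastic over this range.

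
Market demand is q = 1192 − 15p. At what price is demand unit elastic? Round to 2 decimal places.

For linear demand q = a − bp, E = −bp/(a − bp). |E| = 1 ⇒ bp = a − bp ⇒ p = a/(2b).
p = 1192/(2·15) ≈ 39.73.

39.73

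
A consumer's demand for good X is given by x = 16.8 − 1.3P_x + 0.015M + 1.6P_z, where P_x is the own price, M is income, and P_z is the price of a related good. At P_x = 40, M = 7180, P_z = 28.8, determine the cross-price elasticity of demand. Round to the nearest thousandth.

Substituting, x = 16.8 − 1.3(40) + 0.015(7180) + 1.6(28.8) = 16.8 − 52 + 107.7 + 46.08 = 118.58.
∂x/∂P_z = +1.6, so E_xy = 1.6·(28.8/118.58) ≈ 0.389.
E_xy > 0: the goods are substitutes.

0.389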